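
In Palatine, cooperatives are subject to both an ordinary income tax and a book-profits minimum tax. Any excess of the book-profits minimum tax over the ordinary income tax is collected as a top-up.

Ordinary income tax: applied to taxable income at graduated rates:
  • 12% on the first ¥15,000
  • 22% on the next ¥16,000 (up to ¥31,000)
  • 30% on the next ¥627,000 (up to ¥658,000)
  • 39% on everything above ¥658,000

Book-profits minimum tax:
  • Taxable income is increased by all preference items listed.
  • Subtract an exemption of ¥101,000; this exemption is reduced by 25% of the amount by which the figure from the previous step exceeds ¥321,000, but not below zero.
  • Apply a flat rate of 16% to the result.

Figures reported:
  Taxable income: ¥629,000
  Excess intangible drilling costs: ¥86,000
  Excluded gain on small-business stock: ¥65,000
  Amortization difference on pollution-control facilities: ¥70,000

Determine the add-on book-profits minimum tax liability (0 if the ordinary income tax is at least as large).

¥0

Book-profits minimum tax:
  Adjusted income: ¥629,000 + ¥86,000 + ¥65,000 + ¥70,000 = ¥850,000
  Exemption: 25% × (¥850,000 − ¥321,000) = ¥132,250 ≥ ¥101,000, so the exemption is fully phased out
  Base: ¥850,000 − ¥0 = ¥850,000
  ¥850,000 × 16% = ¥136,000

Ordinary income tax:
  ¥15,000 × 12% = ¥1,800
  ¥16,000 × 22% = ¥3,520
  ¥598,000 × 30% = ¥179,400
  → ¥184,720

¥136,000 ≤ ¥184,720, so no add-on is due.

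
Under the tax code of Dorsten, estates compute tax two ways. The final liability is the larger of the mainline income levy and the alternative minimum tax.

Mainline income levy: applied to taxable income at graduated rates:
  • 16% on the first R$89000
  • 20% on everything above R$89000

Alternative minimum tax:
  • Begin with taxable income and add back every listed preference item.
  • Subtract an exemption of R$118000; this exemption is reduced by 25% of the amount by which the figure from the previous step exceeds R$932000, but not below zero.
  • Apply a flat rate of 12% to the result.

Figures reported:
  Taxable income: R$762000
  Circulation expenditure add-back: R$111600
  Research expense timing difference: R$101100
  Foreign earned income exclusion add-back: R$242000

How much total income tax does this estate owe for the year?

R$148840

Mainline income levy:
  R$89000 × 16% = R$14240
  R$673000 × 20% = R$134600
  → R$148840

Alternative minimum tax:
  Adjusted income: R$762000 + R$111600 + R$101100 + R$242000 = R$1216700
  Exemption: R$118000 − 25% × (R$1216700 − R$932000) = R$118000 − R$71175 = R$46825
  Base: R$1216700 − R$46825 = R$1169875
  R$1169875 × 12% = R$140385

R$148840 > R$140385, so the mainline income levy governs.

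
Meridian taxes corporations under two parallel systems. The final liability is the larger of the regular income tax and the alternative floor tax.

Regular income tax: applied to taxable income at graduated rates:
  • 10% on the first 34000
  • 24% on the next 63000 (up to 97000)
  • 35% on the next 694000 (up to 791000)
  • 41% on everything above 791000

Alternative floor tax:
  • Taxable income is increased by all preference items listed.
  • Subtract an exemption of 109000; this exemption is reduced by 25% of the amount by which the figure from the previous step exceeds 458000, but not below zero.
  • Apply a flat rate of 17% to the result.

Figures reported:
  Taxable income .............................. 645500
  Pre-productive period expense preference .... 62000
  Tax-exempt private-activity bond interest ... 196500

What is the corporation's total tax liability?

Alternative floor tax:
  Adjusted income: 645500 + 62000 + 196500 = 904000
  Exemption: 25% × (904000 − 458000) = 111500 ≥ 109000, so the exemption is fully phased out
  Base: 904000 − 0 = 904000
  904000 × 17% = 153680

Regular income tax:
  34000 × 10% = 3400
  63000 × 24% = 15120
  548500 × 35% = 191975
  → 210495

210495 > 153680, so the regular income tax governs.

210495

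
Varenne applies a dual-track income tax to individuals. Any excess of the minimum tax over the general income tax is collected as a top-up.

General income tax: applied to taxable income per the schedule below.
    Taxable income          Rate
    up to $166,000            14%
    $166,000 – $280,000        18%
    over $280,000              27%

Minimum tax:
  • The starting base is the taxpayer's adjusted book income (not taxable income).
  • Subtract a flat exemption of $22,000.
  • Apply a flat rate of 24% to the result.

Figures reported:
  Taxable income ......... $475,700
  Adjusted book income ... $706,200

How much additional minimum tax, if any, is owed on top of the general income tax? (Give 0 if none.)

General income tax:
  $166,000 × 14% = $23,240
  $114,000 × 18% = $20,520
  $195,700 × 27% = $52,839
  → $96,599

Minimum tax:
  Base (adjusted book income): $706,200
  Less exemption $22,000 → base $684,200
  $684,200 × 24% = $164,208

Excess of minimum tax over general income tax: $164,208 − $96,599 = $67,609.

$67,609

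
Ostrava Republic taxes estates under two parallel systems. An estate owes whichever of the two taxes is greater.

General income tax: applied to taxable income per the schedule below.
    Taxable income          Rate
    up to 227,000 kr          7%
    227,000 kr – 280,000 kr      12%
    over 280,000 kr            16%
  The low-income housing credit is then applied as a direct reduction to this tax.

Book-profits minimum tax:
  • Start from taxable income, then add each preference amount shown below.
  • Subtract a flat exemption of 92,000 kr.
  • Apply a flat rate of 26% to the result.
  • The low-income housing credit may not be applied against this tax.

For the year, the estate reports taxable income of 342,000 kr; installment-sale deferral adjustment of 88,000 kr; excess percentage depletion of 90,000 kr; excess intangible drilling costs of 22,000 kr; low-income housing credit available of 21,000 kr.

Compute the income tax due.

117,000 kr

Book-profits minimum tax:
  Adjusted income: 342,000 kr + 88,000 kr + 90,000 kr + 22,000 kr = 542,000 kr
  Less exemption 92,000 kr → base 450,000 kr
  450,000 kr × 26% = 117,000 kr

General income tax:
  227,000 kr × 7% = 15,890 kr
  53,000 kr × 12% = 6,360 kr
  62,000 kr × 16% = 9,920 kr
  → 32,170 kr
  Less low-income housing credit 21,000 kr → 11,170 kr

117,000 kr > 11,170 kr, so the book-profits minimum tax is the binding amount.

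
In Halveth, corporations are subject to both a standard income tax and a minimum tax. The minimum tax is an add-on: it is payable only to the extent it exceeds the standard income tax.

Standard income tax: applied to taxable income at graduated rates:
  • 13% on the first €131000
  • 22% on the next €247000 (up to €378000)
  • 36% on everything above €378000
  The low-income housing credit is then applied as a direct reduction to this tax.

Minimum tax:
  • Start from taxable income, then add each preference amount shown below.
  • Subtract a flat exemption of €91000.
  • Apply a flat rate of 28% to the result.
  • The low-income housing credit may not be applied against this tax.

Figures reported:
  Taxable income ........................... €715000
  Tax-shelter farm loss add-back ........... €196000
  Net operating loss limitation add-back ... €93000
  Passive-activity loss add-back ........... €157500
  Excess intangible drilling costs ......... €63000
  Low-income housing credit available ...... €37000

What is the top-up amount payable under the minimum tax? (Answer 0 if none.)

€161690

Minimum tax:
  Adjusted income: €715000 + €196000 + €93000 + €157500 + €63000 = €1224500
  Less exemption €91000 → base €1133500
  €1133500 × 28% = €317380

Standard income tax:
  €131000 × 13% = €17030
  €247000 × 22% = €54340
  €337000 × 36% = €121320
  → €192690
  Less low-income housing credit €37000 → €155690

Excess of minimum tax over standard income tax: €317380 − €155690 = €161690.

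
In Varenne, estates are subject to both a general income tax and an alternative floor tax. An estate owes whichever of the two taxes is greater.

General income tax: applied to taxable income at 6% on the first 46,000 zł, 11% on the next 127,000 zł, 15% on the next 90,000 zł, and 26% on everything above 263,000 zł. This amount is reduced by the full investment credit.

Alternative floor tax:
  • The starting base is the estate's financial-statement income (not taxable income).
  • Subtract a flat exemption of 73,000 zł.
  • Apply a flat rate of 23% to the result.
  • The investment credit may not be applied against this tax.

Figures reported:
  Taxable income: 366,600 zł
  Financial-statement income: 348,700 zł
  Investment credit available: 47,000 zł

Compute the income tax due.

General income tax:
  46,000 zł × 6% = 2,760 zł
  127,000 zł × 11% = 13,970 zł
  90,000 zł × 15% = 13,500 zł
  103,600 zł × 26% = 26,936 zł
  → 57,166 zł
  Less investment credit 47,000 zł → 10,166 zł

Alternative floor tax:
  Base (financial-statement income): 348,700 zł
  Less exemption 73,000 zł → base 275,700 zł
  275,700 zł × 23% = 63,411 zł

63,411 zł > 10,166 zł, so the alternative floor tax is the binding amount.

63,411 zł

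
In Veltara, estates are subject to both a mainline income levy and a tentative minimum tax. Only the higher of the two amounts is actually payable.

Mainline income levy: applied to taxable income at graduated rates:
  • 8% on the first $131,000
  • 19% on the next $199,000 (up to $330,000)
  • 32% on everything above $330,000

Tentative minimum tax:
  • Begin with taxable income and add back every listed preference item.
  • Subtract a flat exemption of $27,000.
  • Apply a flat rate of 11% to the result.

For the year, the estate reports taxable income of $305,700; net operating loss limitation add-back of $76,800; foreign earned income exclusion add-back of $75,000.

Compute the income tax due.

$47,355

Mainline income levy:
  $131,000 × 8% = $10,480
  $174,700 × 19% = $33,193
  → $43,673

Tentative minimum tax:
  Adjusted income: $305,700 + $76,800 + $75,000 = $457,500
  Less exemption $27,000 → base $430,500
  $430,500 × 11% = $47,355

$47,355 > $43,673, so the tentative minimum tax is the binding amount.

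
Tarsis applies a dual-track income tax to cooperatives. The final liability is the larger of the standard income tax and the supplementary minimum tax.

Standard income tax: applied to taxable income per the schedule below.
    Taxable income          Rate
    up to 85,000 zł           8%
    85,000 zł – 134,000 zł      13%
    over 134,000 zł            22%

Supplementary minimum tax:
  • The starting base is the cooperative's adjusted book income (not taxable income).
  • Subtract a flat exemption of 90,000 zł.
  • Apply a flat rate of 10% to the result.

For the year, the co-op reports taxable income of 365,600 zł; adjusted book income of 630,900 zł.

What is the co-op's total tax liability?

Standard income tax:
  85,000 zł × 8% = 6,800 zł
  49,000 zł × 13% = 6,370 zł
  231,600 zł × 22% = 50,952 zł
  → 64,122 zł

Supplementary minimum tax:
  Base (adjusted book income): 630,900 zł
  Less exemption 90,000 zł → base 540,900 zł
  540,900 zł × 10% = 54,090 zł

64,122 zł > 54,090 zł, so the standard income tax governs.

64,122 zł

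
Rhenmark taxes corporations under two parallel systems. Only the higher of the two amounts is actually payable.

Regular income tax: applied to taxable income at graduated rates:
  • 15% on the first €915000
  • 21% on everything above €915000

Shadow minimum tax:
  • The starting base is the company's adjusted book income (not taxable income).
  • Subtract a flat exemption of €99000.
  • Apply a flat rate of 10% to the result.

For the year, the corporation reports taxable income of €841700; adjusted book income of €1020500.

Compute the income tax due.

€126255

Shadow minimum tax:
  Base (adjusted book income): €1020500
  Less exemption €99000 → base €921500
  €921500 × 10% = €92150

Regular income tax:
  €841700 × 15% = €126255

€126255 > €92150, so the regular income tax governs.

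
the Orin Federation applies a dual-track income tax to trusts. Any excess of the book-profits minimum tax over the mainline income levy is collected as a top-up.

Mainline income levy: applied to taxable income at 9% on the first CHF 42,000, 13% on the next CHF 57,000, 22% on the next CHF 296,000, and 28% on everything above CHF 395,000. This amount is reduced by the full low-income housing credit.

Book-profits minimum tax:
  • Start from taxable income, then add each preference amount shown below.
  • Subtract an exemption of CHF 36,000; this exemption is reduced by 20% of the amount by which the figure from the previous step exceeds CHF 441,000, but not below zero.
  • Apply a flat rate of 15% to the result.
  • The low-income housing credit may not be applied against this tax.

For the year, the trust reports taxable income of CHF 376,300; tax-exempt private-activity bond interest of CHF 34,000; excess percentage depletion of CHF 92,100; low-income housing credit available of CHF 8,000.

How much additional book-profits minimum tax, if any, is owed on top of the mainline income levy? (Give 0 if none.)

Mainline income levy:
  CHF 42,000 × 9% = CHF 3,780
  CHF 57,000 × 13% = CHF 7,410
  CHF 277,300 × 22% = CHF 61,006
  → CHF 72,196
  Less low-income housing credit CHF 8,000 → CHF 64,196

Book-profits minimum tax:
  Adjusted income: CHF 376,300 + CHF 34,000 + CHF 92,100 = CHF 502,400
  Exemption: CHF 36,000 − 20% × (CHF 502,400 − CHF 441,000) = CHF 36,000 − CHF 12,280 = CHF 23,720
  Base: CHF 502,400 − CHF 23,720 = CHF 478,680
  CHF 478,680 × 15% = CHF 71,802

Excess of book-profits minimum tax over mainline income levy: CHF 71,802 − CHF 64,196 = CHF 7,606.

CHF 7,606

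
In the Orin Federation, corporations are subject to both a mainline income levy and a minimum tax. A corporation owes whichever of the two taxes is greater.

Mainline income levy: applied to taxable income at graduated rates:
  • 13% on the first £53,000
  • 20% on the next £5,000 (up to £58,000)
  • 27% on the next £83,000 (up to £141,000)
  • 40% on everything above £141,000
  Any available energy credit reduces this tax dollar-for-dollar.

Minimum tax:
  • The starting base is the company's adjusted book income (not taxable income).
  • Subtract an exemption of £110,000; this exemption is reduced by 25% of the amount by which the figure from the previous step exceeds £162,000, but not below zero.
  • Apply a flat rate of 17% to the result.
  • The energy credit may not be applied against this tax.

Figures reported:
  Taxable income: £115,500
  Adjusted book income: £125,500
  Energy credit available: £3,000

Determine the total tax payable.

Mainline income levy:
  £53,000 × 13% = £6,890
  £5,000 × 20% = £1,000
  £57,500 × 27% = £15,525
  → £23,415
  Less energy credit £3,000 → £20,415

Minimum tax:
  Base (adjusted book income): £125,500
  Exemption: £125,500 ≤ £162,000, so full £110,000 applies
  Base: £125,500 − £110,000 = £15,500
  £15,500 × 17% = £2,635

£20,415 > £2,635, so the mainline income levy governs.

£20,415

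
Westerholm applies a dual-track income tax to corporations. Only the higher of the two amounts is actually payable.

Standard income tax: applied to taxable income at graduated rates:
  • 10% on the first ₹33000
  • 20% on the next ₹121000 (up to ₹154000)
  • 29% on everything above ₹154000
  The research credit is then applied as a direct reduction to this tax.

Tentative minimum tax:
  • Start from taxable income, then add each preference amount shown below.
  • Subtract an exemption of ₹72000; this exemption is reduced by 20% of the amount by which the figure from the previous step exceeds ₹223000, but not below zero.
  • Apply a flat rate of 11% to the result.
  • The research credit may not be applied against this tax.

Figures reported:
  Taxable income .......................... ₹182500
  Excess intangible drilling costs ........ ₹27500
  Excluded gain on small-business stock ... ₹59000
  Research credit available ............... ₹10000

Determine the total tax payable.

₹25765

Tentative minimum tax:
  Adjusted income: ₹182500 + ₹27500 + ₹59000 = ₹269000
  Exemption: ₹72000 − 20% × (₹269000 − ₹223000) = ₹72000 − ₹9200 = ₹62800
  Base: ₹269000 − ₹62800 = ₹206200
  ₹206200 × 11% = ₹22682

Standard income tax:
  ₹33000 × 10% = ₹3300
  ₹121000 × 20% = ₹24200
  ₹28500 × 29% = ₹8265
  → ₹35765
  Less research credit ₹10000 → ₹25765

₹25765 > ₹22682, so the standard income tax governs.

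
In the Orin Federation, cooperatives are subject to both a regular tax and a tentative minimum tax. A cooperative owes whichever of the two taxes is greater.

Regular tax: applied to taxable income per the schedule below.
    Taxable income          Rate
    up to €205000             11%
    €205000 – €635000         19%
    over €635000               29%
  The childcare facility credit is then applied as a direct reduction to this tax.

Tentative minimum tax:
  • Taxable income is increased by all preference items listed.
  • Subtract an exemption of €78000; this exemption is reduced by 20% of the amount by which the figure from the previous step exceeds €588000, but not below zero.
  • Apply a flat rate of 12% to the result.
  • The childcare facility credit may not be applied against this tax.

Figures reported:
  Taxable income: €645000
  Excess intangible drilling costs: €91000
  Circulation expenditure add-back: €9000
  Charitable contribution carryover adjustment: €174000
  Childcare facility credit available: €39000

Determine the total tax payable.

€108864

Tentative minimum tax:
  Adjusted income: €645000 + €91000 + €9000 + €174000 = €919000
  Exemption: €78000 − 20% × (€919000 − €588000) = €78000 − €66200 = €11800
  Base: €919000 − €11800 = €907200
  €907200 × 12% = €108864

Regular tax:
  €205000 × 11% = €22550
  €430000 × 19% = €81700
  €10000 × 29% = €2900
  → €107150
  Less childcare facility credit €39000 → €68150

€108864 > €68150, so the tentative minimum tax is the binding amount.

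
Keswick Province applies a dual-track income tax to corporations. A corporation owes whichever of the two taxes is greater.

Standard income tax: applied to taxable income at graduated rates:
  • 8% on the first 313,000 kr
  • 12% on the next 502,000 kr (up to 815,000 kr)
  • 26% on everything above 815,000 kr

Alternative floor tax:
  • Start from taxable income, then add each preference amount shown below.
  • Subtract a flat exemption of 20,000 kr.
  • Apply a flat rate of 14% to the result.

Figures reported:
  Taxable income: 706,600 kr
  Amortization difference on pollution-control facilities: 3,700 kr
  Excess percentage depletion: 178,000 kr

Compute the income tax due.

121,562 kr

Alternative floor tax:
  Adjusted income: 706,600 kr + 3,700 kr + 178,000 kr = 888,300 kr
  Less exemption 20,000 kr → base 868,300 kr
  868,300 kr × 14% = 121,562 kr

Standard income tax:
  313,000 kr × 8% = 25,040 kr
  393,600 kr × 12% = 47,232 kr
  → 72,272 kr

121,562 kr > 72,272 kr, so the alternative floor tax is the binding amount.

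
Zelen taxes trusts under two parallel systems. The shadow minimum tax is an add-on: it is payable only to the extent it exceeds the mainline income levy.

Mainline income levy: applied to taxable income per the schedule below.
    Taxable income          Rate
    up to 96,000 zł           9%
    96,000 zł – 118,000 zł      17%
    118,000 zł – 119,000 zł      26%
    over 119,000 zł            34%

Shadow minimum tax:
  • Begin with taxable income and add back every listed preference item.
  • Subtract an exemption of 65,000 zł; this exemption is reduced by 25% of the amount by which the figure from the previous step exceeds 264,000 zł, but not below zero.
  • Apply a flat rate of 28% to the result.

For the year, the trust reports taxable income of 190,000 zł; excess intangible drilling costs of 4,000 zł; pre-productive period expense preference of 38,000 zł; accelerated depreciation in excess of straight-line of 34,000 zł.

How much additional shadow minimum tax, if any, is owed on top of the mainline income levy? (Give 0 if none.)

Mainline income levy:
  96,000 zł × 9% = 8,640 zł
  22,000 zł × 17% = 3,740 zł
  1,000 zł × 26% = 260 zł
  71,000 zł × 34% = 24,140 zł
  → 36,780 zł

Shadow minimum tax:
  Adjusted income: 190,000 zł + 4,000 zł + 38,000 zł + 34,000 zł = 266,000 zł
  Exemption: 65,000 zł − 25% × (266,000 zł − 264,000 zł) = 65,000 zł − 500 zł = 64,500 zł
  Base: 266,000 zł − 64,500 zł = 201,500 zł
  201,500 zł × 28% = 56,420 zł

Excess of shadow minimum tax over mainline income levy: 56,420 zł − 36,780 zł = 19,640 zł.

19,640 zł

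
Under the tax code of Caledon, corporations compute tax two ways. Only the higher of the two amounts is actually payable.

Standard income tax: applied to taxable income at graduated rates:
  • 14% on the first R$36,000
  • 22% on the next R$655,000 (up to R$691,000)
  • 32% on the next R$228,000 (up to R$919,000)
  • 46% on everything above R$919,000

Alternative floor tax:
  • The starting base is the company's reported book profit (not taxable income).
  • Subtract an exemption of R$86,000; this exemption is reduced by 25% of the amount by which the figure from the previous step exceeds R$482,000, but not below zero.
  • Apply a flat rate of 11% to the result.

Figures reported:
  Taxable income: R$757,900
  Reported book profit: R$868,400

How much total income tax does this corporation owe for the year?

R$170,548

Alternative floor tax:
  Base (reported book profit): R$868,400
  Exemption: 25% × (R$868,400 − R$482,000) = R$96,600 ≥ R$86,000, so the exemption is fully phased out
  Base: R$868,400 − R$0 = R$868,400
  R$868,400 × 11% = R$95,524

Standard income tax:
  R$36,000 × 14% = R$5,040
  R$655,000 × 22% = R$144,100
  R$66,900 × 32% = R$21,408
  → R$170,548

R$170,548 > R$95,524, so the standard income tax governs.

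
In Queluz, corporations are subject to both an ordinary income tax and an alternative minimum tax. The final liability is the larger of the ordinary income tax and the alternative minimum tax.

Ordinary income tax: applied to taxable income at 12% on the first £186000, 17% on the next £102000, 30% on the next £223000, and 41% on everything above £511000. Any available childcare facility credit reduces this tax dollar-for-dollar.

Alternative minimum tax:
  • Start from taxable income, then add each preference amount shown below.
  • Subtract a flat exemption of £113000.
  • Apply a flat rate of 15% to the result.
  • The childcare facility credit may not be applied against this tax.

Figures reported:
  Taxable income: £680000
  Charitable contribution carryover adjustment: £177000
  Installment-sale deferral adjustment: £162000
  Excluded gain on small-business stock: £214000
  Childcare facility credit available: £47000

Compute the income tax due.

Ordinary income tax:
  £186000 × 12% = £22320
  £102000 × 17% = £17340
  £223000 × 30% = £66900
  £169000 × 41% = £69290
  → £175850
  Less childcare facility credit £47000 → £128850

Alternative minimum tax:
  Adjusted income: £680000 + £177000 + £162000 + £214000 = £1233000
  Less exemption £113000 → base £1120000
  £1120000 × 15% = £168000

£168000 > £128850, so the alternative minimum tax is the binding amount.

£168000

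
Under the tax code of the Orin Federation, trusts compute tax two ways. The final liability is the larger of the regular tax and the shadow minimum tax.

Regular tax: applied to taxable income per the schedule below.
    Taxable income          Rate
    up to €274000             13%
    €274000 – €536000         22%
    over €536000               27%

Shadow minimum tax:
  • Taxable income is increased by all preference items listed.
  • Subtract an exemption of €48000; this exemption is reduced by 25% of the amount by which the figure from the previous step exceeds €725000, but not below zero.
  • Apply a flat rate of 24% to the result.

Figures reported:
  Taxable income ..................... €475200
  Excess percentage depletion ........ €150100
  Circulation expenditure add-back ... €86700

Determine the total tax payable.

€159360

Shadow minimum tax:
  Adjusted income: €475200 + €150100 + €86700 = €712000
  Exemption: €712000 ≤ €725000, so full €48000 applies
  Base: €712000 − €48000 = €664000
  €664000 × 24% = €159360

Regular tax:
  €274000 × 13% = €35620
  €201200 × 22% = €44264
  → €79884

€159360 > €79884, so the shadow minimum tax is the binding amount.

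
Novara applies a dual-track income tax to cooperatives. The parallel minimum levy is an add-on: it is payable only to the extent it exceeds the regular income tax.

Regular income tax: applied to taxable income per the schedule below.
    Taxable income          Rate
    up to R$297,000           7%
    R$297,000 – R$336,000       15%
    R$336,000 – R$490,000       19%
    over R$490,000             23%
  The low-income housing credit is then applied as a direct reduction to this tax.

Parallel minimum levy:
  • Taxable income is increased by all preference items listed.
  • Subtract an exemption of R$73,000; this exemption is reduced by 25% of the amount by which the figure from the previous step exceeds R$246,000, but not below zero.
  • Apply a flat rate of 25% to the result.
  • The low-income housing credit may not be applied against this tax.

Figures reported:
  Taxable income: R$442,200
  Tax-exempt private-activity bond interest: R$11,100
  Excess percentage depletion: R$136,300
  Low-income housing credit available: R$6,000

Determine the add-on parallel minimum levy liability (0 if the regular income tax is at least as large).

Regular income tax:
  R$297,000 × 7% = R$20,790
  R$39,000 × 15% = R$5,850
  R$106,200 × 19% = R$20,178
  → R$46,818
  Less low-income housing credit R$6,000 → R$40,818

Parallel minimum levy:
  Adjusted income: R$442,200 + R$11,100 + R$136,300 = R$589,600
  Exemption: 25% × (R$589,600 − R$246,000) = R$85,900 ≥ R$73,000, so the exemption is fully phased out
  Base: R$589,600 − R$0 = R$589,600
  R$589,600 × 25% = R$147,400

Excess of parallel minimum levy over regular income tax: R$147,400 − R$40,818 = R$106,582.

R$106,582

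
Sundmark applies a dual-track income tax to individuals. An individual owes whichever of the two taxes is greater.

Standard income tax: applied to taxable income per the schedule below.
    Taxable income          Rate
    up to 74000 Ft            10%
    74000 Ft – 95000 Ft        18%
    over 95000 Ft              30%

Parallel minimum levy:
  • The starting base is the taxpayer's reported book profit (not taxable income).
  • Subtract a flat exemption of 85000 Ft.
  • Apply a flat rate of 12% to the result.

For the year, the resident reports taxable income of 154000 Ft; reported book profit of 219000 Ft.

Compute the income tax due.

Parallel minimum levy:
  Base (reported book profit): 219000 Ft
  Less exemption 85000 Ft → base 134000 Ft
  134000 Ft × 12% = 16080 Ft

Standard income tax:
  74000 Ft × 10% = 7400 Ft
  21000 Ft × 18% = 3780 Ft
  59000 Ft × 30% = 17700 Ft
  → 28880 Ft

28880 Ft > 16080 Ft, so the standard income tax governs.

28880 Ft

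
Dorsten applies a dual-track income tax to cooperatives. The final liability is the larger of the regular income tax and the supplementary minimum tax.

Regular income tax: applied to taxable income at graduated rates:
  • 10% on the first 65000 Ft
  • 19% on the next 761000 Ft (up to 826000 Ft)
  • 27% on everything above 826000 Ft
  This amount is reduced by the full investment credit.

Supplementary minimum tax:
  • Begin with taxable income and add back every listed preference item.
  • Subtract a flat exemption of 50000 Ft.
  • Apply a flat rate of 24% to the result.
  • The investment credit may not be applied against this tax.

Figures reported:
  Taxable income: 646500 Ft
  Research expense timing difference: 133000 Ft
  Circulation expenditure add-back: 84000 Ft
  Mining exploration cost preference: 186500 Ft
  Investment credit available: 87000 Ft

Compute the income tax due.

240000 Ft

Regular income tax:
  65000 Ft × 10% = 6500 Ft
  581500 Ft × 19% = 110485 Ft
  → 116985 Ft
  Less investment credit 87000 Ft → 29985 Ft

Supplementary minimum tax:
  Adjusted income: 646500 Ft + 133000 Ft + 84000 Ft + 186500 Ft = 1050000 Ft
  Less exemption 50000 Ft → base 1000000 Ft
  1000000 Ft × 24% = 240000 Ft

240000 Ft > 29985 Ft, so the supplementary minimum tax is the binding amount.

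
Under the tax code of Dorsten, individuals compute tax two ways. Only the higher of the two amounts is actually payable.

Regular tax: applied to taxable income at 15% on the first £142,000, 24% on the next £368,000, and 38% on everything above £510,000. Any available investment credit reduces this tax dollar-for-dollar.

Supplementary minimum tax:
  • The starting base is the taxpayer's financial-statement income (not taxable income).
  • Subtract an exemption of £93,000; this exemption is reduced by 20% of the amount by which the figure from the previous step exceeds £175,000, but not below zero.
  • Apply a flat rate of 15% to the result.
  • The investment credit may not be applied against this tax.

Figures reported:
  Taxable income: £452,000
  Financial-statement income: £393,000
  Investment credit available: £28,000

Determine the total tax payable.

£67,700

Supplementary minimum tax:
  Base (financial-statement income): £393,000
  Exemption: £93,000 − 20% × (£393,000 − £175,000) = £93,000 − £43,600 = £49,400
  Base: £393,000 − £49,400 = £343,600
  £343,600 × 15% = £51,540

Regular tax:
  £142,000 × 15% = £21,300
  £310,000 × 24% = £74,400
  → £95,700
  Less investment credit £28,000 → £67,700

£67,700 > £51,540, so the regular tax governs.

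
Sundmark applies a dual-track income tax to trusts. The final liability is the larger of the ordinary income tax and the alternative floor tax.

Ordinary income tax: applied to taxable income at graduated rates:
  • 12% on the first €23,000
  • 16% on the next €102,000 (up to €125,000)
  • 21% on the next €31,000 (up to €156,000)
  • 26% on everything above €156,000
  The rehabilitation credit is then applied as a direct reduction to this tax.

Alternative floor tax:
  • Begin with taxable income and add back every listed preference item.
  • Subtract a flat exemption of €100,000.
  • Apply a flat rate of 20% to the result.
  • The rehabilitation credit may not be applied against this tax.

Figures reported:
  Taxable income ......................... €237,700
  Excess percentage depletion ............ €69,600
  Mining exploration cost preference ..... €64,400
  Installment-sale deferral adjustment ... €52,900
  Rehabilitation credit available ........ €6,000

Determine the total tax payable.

€64,920

Alternative floor tax:
  Adjusted income: €237,700 + €69,600 + €64,400 + €52,900 = €424,600
  Less exemption €100,000 → base €324,600
  €324,600 × 20% = €64,920

Ordinary income tax:
  €23,000 × 12% = €2,760
  €102,000 × 16% = €16,320
  €31,000 × 21% = €6,510
  €81,700 × 26% = €21,242
  → €46,832
  Less rehabilitation credit €6,000 → €40,832

€64,920 > €40,832, so the alternative floor tax is the binding amount.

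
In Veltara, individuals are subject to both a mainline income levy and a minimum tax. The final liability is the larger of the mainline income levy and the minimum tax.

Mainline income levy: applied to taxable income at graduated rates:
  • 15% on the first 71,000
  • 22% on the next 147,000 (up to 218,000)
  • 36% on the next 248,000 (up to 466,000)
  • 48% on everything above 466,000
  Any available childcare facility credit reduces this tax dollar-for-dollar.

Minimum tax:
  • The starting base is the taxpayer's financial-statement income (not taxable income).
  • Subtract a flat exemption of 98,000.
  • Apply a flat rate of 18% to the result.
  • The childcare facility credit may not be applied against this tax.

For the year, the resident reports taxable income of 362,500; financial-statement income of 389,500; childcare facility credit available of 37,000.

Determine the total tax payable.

Minimum tax:
  Base (financial-statement income): 389,500
  Less exemption 98,000 → base 291,500
  291,500 × 18% = 52,470

Mainline income levy:
  71,000 × 15% = 10,650
  147,000 × 22% = 32,340
  144,500 × 36% = 52,020
  → 95,010
  Less childcare facility credit 37,000 → 58,010

58,010 > 52,470, so the mainline income levy governs.

58,010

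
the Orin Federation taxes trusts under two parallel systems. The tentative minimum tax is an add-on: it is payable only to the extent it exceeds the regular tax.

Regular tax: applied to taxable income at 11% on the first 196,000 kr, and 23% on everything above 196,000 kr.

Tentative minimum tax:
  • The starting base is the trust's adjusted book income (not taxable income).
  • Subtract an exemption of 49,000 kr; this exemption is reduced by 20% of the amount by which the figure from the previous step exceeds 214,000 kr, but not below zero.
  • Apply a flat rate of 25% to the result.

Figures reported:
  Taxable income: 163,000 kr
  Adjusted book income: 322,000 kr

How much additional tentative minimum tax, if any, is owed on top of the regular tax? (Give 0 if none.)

Tentative minimum tax:
  Base (adjusted book income): 322,000 kr
  Exemption: 49,000 kr − 20% × (322,000 kr − 214,000 kr) = 49,000 kr − 21,600 kr = 27,400 kr
  Base: 322,000 kr − 27,400 kr = 294,600 kr
  294,600 kr × 25% = 73,650 kr

Regular tax:
  163,000 kr × 11% = 17,930 kr

Excess of tentative minimum tax over regular tax: 73,650 kr − 17,930 kr = 55,720 kr.

55,720 kr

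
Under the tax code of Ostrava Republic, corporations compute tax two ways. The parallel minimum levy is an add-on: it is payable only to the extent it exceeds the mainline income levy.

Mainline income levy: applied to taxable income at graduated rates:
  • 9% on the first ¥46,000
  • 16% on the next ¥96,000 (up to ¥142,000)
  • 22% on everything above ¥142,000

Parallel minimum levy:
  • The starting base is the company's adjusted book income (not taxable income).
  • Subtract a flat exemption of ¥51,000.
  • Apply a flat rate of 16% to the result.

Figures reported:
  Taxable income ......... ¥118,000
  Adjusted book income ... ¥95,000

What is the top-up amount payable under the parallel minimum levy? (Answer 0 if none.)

Parallel minimum levy:
  Base (adjusted book income): ¥95,000
  Less exemption ¥51,000 → base ¥44,000
  ¥44,000 × 16% = ¥7,040

Mainline income levy:
  ¥46,000 × 9% = ¥4,140
  ¥72,000 × 16% = ¥11,520
  → ¥15,660

¥7,040 ≤ ¥15,660, so no add-on is due.

¥0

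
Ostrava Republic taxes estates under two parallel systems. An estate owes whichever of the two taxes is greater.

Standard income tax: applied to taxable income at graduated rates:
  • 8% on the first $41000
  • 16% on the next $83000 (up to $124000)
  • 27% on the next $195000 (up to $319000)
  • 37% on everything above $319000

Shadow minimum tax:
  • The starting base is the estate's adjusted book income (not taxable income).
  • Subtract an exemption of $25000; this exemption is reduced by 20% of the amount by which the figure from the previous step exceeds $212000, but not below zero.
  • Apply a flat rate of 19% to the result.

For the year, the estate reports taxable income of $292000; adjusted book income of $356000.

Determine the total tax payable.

$67640

Shadow minimum tax:
  Base (adjusted book income): $356000
  Exemption: 20% × ($356000 − $212000) = $28800 ≥ $25000, so the exemption is fully phased out
  Base: $356000 − $0 = $356000
  $356000 × 19% = $67640

Standard income tax:
  $41000 × 8% = $3280
  $83000 × 16% = $13280
  $168000 × 27% = $45360
  → $61920

$67640 > $61920, so the shadow minimum tax is the binding amount.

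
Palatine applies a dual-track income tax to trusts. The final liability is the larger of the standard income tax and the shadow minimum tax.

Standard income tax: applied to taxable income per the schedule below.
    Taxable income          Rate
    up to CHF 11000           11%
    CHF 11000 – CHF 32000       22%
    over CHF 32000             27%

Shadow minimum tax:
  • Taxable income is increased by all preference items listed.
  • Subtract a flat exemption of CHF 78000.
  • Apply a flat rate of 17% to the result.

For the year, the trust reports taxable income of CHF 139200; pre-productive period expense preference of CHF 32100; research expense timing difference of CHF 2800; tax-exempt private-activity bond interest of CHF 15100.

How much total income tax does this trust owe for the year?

CHF 34774

Standard income tax:
  CHF 11000 × 11% = CHF 1210
  CHF 21000 × 22% = CHF 4620
  CHF 107200 × 27% = CHF 28944
  → CHF 34774

Shadow minimum tax:
  Adjusted income: CHF 139200 + CHF 32100 + CHF 2800 + CHF 15100 = CHF 189200
  Less exemption CHF 78000 → base CHF 111200
  CHF 111200 × 17% = CHF 18904

CHF 34774 > CHF 18904, so the standard income tax governs.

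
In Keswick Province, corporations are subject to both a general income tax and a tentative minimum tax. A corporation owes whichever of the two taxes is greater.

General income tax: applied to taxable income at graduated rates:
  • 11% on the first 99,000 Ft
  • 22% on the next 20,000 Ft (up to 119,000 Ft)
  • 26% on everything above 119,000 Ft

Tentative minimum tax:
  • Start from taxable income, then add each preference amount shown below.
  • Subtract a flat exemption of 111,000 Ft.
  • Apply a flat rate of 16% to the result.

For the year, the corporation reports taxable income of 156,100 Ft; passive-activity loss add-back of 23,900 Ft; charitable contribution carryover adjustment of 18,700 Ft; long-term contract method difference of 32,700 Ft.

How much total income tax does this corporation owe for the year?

24,936 Ft

General income tax:
  99,000 Ft × 11% = 10,890 Ft
  20,000 Ft × 22% = 4,400 Ft
  37,100 Ft × 26% = 9,646 Ft
  → 24,936 Ft

Tentative minimum tax:
  Adjusted income: 156,100 Ft + 23,900 Ft + 18,700 Ft + 32,700 Ft = 231,400 Ft
  Less exemption 111,000 Ft → base 120,400 Ft
  120,400 Ft × 16% = 19,264 Ft

24,936 Ft > 19,264 Ft, so the general income tax governs.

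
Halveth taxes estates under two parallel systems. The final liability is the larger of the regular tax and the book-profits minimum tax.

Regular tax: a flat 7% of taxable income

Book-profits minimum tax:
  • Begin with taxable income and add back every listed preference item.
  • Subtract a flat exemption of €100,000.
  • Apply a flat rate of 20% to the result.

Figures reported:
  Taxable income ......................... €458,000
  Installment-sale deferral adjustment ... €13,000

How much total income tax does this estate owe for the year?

€74,200

Book-profits minimum tax:
  Adjusted income: €458,000 + €13,000 = €471,000
  Less exemption €100,000 → base €371,000
  €371,000 × 20% = €74,200

Regular tax:
  €458,000 × 7% = €32,060

€74,200 > €32,060, so the book-profits minimum tax is the binding amount.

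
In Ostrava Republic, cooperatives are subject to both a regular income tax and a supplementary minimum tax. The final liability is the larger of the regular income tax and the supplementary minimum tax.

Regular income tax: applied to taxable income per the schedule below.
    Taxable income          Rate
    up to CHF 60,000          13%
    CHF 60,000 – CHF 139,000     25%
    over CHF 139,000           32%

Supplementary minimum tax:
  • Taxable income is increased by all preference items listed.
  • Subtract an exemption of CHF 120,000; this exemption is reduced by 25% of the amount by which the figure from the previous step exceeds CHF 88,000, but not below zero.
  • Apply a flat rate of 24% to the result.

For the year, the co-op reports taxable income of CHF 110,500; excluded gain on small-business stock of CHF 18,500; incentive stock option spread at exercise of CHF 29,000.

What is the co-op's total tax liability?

CHF 20,425

Supplementary minimum tax:
  Adjusted income: CHF 110,500 + CHF 18,500 + CHF 29,000 = CHF 158,000
  Exemption: CHF 120,000 − 25% × (CHF 158,000 − CHF 88,000) = CHF 120,000 − CHF 17,500 = CHF 102,500
  Base: CHF 158,000 − CHF 102,500 = CHF 55,500
  CHF 55,500 × 24% = CHF 13,320

Regular income tax:
  CHF 60,000 × 13% = CHF 7,800
  CHF 50,500 × 25% = CHF 12,625
  → CHF 20,425

CHF 20,425 > CHF 13,320, so the regular income tax governs.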